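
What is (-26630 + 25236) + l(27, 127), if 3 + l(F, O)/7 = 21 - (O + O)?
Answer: -3046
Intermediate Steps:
l(F, O) = 126 - 14*O (l(F, O) = -21 + 7*(21 - (O + O)) = -21 + 7*(21 - 2*O) = -21 + (147 - 14*O) = 126 - 14*O)
(-26630 + 25236) + l(27, 127) = (-26630 + 25236) + (126 - 14*127) = -1394 + (126 - 1778) = -1394 - 1652 = -3046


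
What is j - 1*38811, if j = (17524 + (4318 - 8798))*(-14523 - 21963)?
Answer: -475962195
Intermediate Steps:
j = -475923384 (j = (17524 - 4480)*(-36486) = 13044*(-36486) = -475923384)
j - 1*38811 = -475923384 - 1*38811 = -475923384 - 38811 = -475962195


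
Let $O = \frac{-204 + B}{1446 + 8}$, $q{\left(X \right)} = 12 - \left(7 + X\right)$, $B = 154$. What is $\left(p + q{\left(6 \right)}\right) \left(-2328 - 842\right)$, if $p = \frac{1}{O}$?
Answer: $\frac{476768}{5} \approx 95354.0$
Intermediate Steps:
$q{\left(X \right)} = 5 - X$ ($q{\left(X \right)} = 12 - \left(7 + X\right) = 5 - X$)
$O = - \frac{25}{727}$ ($O = \frac{-204 + 154}{1446 + 8} = - \frac{50}{1454} = \left(-50\right) \frac{1}{1454} = - \frac{25}{727} \approx -0.034388$)
$p = - \frac{727}{25}$ ($p = \frac{1}{- \frac{25}{727}} = - \frac{727}{25} \approx -29.08$)
$\left(p + q{\left(6 \right)}\right) \left(-2328 - 842\right) = \left(- \frac{727}{25} + \left(5 - 6\right)\right) \left(-2328 - 842\right) = \left(- \frac{727}{25} + \left(5 - 6\right)\right) \left(-3170\right) = \left(- \frac{727}{25} - 1\right) \left(-3170\right) = \left(- \frac{752}{25}\right) \left(-3170\right) = \frac{476768}{5}$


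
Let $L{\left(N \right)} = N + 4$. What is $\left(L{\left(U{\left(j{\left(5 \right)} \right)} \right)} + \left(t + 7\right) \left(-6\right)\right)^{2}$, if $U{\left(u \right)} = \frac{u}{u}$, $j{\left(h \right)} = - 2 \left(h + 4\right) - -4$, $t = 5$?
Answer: $4489$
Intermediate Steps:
$j{\left(h \right)} = -4 - 2 h$ ($j{\left(h \right)} = - 2 \left(4 + h\right) + 4 = \left(-8 - 2 h\right) + 4 = -4 - 2 h$)
$U{\left(u \right)} = 1$
$L{\left(N \right)} = 4 + N$
$\left(L{\left(U{\left(j{\left(5 \right)} \right)} \right)} + \left(t + 7\right) \left(-6\right)\right)^{2} = \left(\left(4 + 1\right) + \left(5 + 7\right) \left(-6\right)\right)^{2} = \left(5 + 12 \left(-6\right)\right)^{2} = \left(5 - 72\right)^{2} = \left(-67\right)^{2} = 4489$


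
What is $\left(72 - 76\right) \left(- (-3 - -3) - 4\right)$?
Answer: $16$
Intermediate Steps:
$\left(72 - 76\right) \left(- (-3 - -3) - 4\right) = - 4 \left(- (-3 + 3) - 4\right) = - 4 \left(\left(-1\right) 0 - 4\right) = - 4 \left(0 - 4\right) = \left(-4\right) \left(-4\right) = 16$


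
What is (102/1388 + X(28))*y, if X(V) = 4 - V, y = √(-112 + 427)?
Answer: -49815*√35/694 ≈ -424.65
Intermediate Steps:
y = 3*√35 (y = √315 = 3*√35 ≈ 17.748)
(102/1388 + X(28))*y = (102/1388 + (4 - 1*28))*(3*√35) = (102*(1/1388) + (4 - 28))*(3*√35) = (51/694 - 24)*(3*√35) = -49815*√35/694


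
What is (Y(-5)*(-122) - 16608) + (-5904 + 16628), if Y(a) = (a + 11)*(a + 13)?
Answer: -11740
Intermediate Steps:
Y(a) = (11 + a)*(13 + a)
(Y(-5)*(-122) - 16608) + (-5904 + 16628) = ((143 + (-5)**2 + 24*(-5))*(-122) - 16608) + (-5904 + 16628) = ((143 + 25 - 120)*(-122) - 16608) + 10724 = (48*(-122) - 16608) + 10724 = (-5856 - 16608) + 10724 = -22464 + 10724 = -11740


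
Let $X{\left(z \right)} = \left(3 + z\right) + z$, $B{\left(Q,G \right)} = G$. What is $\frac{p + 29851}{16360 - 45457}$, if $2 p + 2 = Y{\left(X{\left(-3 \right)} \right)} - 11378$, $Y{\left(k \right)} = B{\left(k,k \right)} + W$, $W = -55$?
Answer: $- \frac{8044}{9699} \approx -0.82936$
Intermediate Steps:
$X{\left(z \right)} = 3 + 2 z$
$Y{\left(k \right)} = -55 + k$ ($Y{\left(k \right)} = k - 55 = -55 + k$)
$p = -5719$ ($p = -1 + \frac{\left(-55 + \left(3 + 2 \left(-3\right)\right)\right) - 11378}{2} = -1 + \frac{\left(-55 + \left(3 - 6\right)\right) - 11378}{2} = -1 + \frac{\left(-55 - 3\right) - 11378}{2} = -1 + \frac{-58 - 11378}{2} = -1 + \frac{1}{2} \left(-11436\right) = -1 - 5718 = -5719$)
$\frac{p + 29851}{16360 - 45457} = \frac{-5719 + 29851}{16360 - 45457} = \frac{24132}{-29097} = 24132 \left(- \frac{1}{29097}\right) = - \frac{8044}{9699}$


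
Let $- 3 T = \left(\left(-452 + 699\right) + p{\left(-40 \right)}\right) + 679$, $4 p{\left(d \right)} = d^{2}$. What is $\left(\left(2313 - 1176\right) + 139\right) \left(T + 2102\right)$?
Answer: $2118160$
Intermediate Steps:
$p{\left(d \right)} = \frac{d^{2}}{4}$
$T = -442$ ($T = - \frac{\left(\left(-452 + 699\right) + \frac{\left(-40\right)^{2}}{4}\right) + 679}{3} = - \frac{\left(247 + \frac{1}{4} \cdot 1600\right) + 679}{3} = - \frac{\left(247 + 400\right) + 679}{3} = - \frac{647 + 679}{3} = \left(- \frac{1}{3}\right) 1326 = -442$)
$\left(\left(2313 - 1176\right) + 139\right) \left(T + 2102\right) = \left(\left(2313 - 1176\right) + 139\right) \left(-442 + 2102\right) = \left(\left(2313 - 1176\right) + 139\right) 1660 = \left(1137 + 139\right) 1660 = 1276 \cdot 1660 = 2118160$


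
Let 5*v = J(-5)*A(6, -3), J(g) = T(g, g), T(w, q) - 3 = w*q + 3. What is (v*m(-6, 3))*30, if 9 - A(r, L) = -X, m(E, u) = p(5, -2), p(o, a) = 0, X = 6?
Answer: 0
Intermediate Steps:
T(w, q) = 6 + q*w (T(w, q) = 3 + (w*q + 3) = 3 + (q*w + 3) = 3 + (3 + q*w) = 6 + q*w)
m(E, u) = 0
J(g) = 6 + g² (J(g) = 6 + g*g = 6 + g²)
A(r, L) = 15 (A(r, L) = 9 - (-1)*6 = 9 - 1*(-6) = 9 + 6 = 15)
v = 93 (v = ((6 + (-5)²)*15)/5 = ((6 + 25)*15)/5 = (31*15)/5 = (⅕)*465 = 93)
(v*m(-6, 3))*30 = (93*0)*30 = 0*30 = 0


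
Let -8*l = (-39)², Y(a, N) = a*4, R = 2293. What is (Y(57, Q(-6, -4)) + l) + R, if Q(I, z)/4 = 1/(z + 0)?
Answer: 18647/8 ≈ 2330.9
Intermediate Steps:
Q(I, z) = 4/z (Q(I, z) = 4/(z + 0) = 4/z)
Y(a, N) = 4*a
l = -1521/8 (l = -⅛*(-39)² = -⅛*1521 = -1521/8 ≈ -190.13)
(Y(57, Q(-6, -4)) + l) + R = (4*57 - 1521/8) + 2293 = (228 - 1521/8) + 2293 = 303/8 + 2293 = 18647/8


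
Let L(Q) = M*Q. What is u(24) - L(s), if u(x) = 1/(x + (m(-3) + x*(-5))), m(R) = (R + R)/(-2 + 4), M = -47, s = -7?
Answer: -32572/99 ≈ -329.01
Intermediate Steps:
m(R) = R (m(R) = (2*R)/2 = (2*R)*(1/2) = R)
u(x) = 1/(-3 - 4*x) (u(x) = 1/(x + (-3 + x*(-5))) = 1/(x + (-3 - 5*x)) = 1/(-3 - 4*x))
L(Q) = -47*Q
u(24) - L(s) = -1/(3 + 4*24) - (-47)*(-7) = -1/(3 + 96) - 1*329 = -1/99 - 329 = -32572/99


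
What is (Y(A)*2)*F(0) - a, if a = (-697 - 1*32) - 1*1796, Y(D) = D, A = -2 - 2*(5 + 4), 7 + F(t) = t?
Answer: 2805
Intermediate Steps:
F(t) = -7 + t
A = -20 (A = -2 - 2*9 = -2 - 1*18 = -2 - 18 = -20)
a = -2525 (a = (-697 - 32) - 1796 = -729 - 1796 = -2525)
(Y(A)*2)*F(0) - a = (-20*2)*(-7 + 0) - 1*(-2525) = -40*(-7) + 2525 = 280 + 2525 = 2805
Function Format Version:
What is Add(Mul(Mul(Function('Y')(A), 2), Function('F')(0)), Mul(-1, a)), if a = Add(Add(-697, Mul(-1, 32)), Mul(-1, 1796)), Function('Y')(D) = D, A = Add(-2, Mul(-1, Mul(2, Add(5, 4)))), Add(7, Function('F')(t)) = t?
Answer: 2805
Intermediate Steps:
Function('F')(t) = Add(-7, t)
A = -20 (A = Add(-2, Mul(-1, Mul(2, 9))) = Add(-2, Mul(-1, 18)) = Add(-2, -18) = -20)
a = -2525 (a = Add(Add(-697, -32), -1796) = Add(-729, -1796) = -2525)
Add(Mul(Mul(Function('Y')(A), 2), Function('F')(0)), Mul(-1, a)) = Add(Mul(Mul(-20, 2), Add(-7, 0)), Mul(-1, -2525)) = Add(Mul(-40, -7), 2525) = Add(280, 2525) = 2805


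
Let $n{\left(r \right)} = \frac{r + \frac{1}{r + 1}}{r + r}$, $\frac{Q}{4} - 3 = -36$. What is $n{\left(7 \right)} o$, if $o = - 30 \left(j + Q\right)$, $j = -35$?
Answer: $\frac{142785}{56} \approx 2549.7$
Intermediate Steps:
$Q = -132$ ($Q = 12 + 4 \left(-36\right) = 12 - 144 = -132$)
$n{\left(r \right)} = \frac{r + \frac{1}{1 + r}}{2 r}$
$o = 5010$ ($o = - 30 \left(-35 - 132\right) = \left(-30\right) \left(-167\right) = 5010$)
$n{\left(7 \right)} o = \frac{1 + 7 + 7^{2}}{2 \cdot 7 \left(1 + 7\right)} 5010 = \frac{1}{2} \cdot \frac{1}{7} \cdot \frac{1}{8} \left(1 + 7 + 49\right) 5010 = \frac{1}{2} \cdot \frac{1}{7} \cdot \frac{1}{8} \cdot 57 \cdot 5010 = \frac{57}{112} \cdot 5010 = \frac{142785}{56}$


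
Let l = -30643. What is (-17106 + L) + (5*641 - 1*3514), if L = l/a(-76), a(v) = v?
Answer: -1292897/76 ≈ -17012.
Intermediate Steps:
L = 30643/76 (L = -30643/(-76) = -30643*(-1/76) = 30643/76 ≈ 403.20)
(-17106 + L) + (5*641 - 1*3514) = (-17106 + 30643/76) + (5*641 - 1*3514) = -1269413/76 + (3205 - 3514) = -1269413/76 - 309 = -1292897/76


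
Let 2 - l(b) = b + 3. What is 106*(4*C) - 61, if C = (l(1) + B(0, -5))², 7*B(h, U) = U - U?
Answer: 1635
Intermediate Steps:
B(h, U) = 0 (B(h, U) = (U - U)/7 = (⅐)*0 = 0)
l(b) = -1 - b (l(b) = 2 - (b + 3) = 2 - (3 + b) = 2 + (-3 - b) = -1 - b)
C = 4 (C = ((-1 - 1*1) + 0)² = ((-1 - 1) + 0)² = (-2 + 0)² = (-2)² = 4)
106*(4*C) - 61 = 106*(4*4) - 61 = 106*16 - 61 = 1696 - 61 = 1635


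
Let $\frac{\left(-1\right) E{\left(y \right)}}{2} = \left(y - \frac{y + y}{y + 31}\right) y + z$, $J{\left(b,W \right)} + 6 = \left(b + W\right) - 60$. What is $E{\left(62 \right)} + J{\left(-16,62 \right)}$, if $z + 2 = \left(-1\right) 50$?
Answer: $- \frac{22316}{3} \approx -7438.7$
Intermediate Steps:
$J{\left(b,W \right)} = -66 + W + b$ ($J{\left(b,W \right)} = -6 - \left(60 - W - b\right) = -6 + \left(-60 + W + b\right) = -66 + W + b$)
$z = -52$ ($z = -2 - 50 = -52$)
$E{\left(y \right)} = 104 - 2 y \left(y - \frac{2 y}{31 + y}\right)$ ($E{\left(y \right)} = - 2 \left(\left(y - \frac{y + y}{y + 31}\right) y - 52\right) = - 2 \left(\left(y - \frac{2 y}{31 + y}\right) y - 52\right) = - 2 \left(y \left(y - \frac{2 y}{31 + y}\right) - 52\right) = - 2 \left(-52 + y \left(y - \frac{2 y}{31 + y}\right)\right) = 104 - 2 y \left(y - \frac{2 y}{31 + y}\right)$)
$E{\left(62 \right)} + J{\left(-16,62 \right)} = \frac{2 \left(1612 - 62^{3} - 29 \cdot 62^{2} + 52 \cdot 62\right)}{31 + 62} - 20 = \frac{2 \left(1612 - 238328 - 111476 + 3224\right)}{93} - 20 = 2 \cdot \frac{1}{93} \left(1612 - 238328 - 111476 + 3224\right) - 20 = 2 \cdot \frac{1}{93} \left(-344968\right) - 20 = - \frac{22256}{3} - 20 = - \frac{22316}{3}$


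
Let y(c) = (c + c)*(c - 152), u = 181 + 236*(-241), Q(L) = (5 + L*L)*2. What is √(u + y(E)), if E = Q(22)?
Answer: √1558961 ≈ 1248.6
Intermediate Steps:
Q(L) = 10 + 2*L² (Q(L) = (5 + L²)*2 = 10 + 2*L²)
E = 978 (E = 10 + 2*22² = 10 + 2*484 = 10 + 968 = 978)
u = -56695 (u = 181 - 56876 = -56695)
y(c) = 2*c*(-152 + c) (y(c) = (2*c)*(-152 + c) = 2*c*(-152 + c))
√(u + y(E)) = √(-56695 + 2*978*(-152 + 978)) = √(-56695 + 2*978*826) = √(-56695 + 1615656) = √1558961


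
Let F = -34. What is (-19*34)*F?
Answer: 21964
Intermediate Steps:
(-19*34)*F = -19*34*(-34) = -646*(-34) = 21964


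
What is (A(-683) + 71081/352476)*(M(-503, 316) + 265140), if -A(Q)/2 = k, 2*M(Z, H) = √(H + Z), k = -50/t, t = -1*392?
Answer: -6797755065/479759 - 922981*I*√187/34542648 ≈ -14169.0 - 0.36539*I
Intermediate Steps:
t = -392
k = 25/196 (k = -50/(-392) = -50*(-1/392) = 25/196 ≈ 0.12755)
M(Z, H) = √(H + Z)/2
A(Q) = -25/98 (A(Q) = -2*25/196 = -25/98)
(A(-683) + 71081/352476)*(M(-503, 316) + 265140) = (-25/98 + 71081/352476)*(√(316 - 503)/2 + 265140) = (-25/98 + 71081*(1/352476))*(√(-187)/2 + 265140) = (-25/98 + 71081/352476)*((I*√187)/2 + 265140) = -922981*(I*√187/2 + 265140)/17271324 = -922981*(265140 + I*√187/2)/17271324 = -6797755065/479759 - 922981*I*√187/34542648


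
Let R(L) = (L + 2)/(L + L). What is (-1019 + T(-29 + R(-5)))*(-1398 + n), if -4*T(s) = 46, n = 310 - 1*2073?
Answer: 6514821/2 ≈ 3.2574e+6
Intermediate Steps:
R(L) = (2 + L)/(2*L) (R(L) = (2 + L)/((2*L)) = (2 + L)*(1/(2*L)) = (2 + L)/(2*L))
n = -1763 (n = 310 - 2073 = -1763)
T(s) = -23/2 (T(s) = -¼*46 = -23/2)
(-1019 + T(-29 + R(-5)))*(-1398 + n) = (-1019 - 23/2)*(-1398 - 1763) = -2061/2*(-3161) = 6514821/2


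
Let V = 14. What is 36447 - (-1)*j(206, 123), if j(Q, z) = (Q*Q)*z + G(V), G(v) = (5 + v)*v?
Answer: 5256341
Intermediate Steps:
G(v) = v*(5 + v)
j(Q, z) = 266 + z*Q² (j(Q, z) = (Q*Q)*z + 14*(5 + 14) = Q²*z + 14*19 = z*Q² + 266 = 266 + z*Q²)
36447 - (-1)*j(206, 123) = 36447 - (-1)*(266 + 123*206²) = 36447 - (-1)*(266 + 123*42436) = 36447 - (-1)*(266 + 5219628) = 36447 - (-1)*5219894 = 36447 - 1*(-5219894) = 36447 + 5219894 = 5256341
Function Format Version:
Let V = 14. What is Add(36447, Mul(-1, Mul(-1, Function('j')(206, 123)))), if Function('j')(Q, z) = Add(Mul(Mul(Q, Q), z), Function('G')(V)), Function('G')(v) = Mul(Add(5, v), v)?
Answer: 5256341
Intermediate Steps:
Function('G')(v) = Mul(v, Add(5, v))
Function('j')(Q, z) = Add(266, Mul(z, Pow(Q, 2))) (Function('j')(Q, z) = Add(Mul(Mul(Q, Q), z), Mul(14, Add(5, 14))) = Add(Mul(Pow(Q, 2), z), Mul(14, 19)) = Add(Mul(z, Pow(Q, 2)), 266) = Add(266, Mul(z, Pow(Q, 2))))
Add(36447, Mul(-1, Mul(-1, Function('j')(206, 123)))) = Add(36447, Mul(-1, Mul(-1, Add(266, Mul(123, Pow(206, 2)))))) = Add(36447, Mul(-1, Mul(-1, Add(266, Mul(123, 42436))))) = Add(36447, Mul(-1, Mul(-1, Add(266, 5219628)))) = Add(36447, Mul(-1, Mul(-1, 5219894))) = Add(36447, Mul(-1, -5219894)) = Add(36447, 5219894) = 5256341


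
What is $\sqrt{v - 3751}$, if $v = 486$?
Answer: $i \sqrt{3265} \approx 57.14 i$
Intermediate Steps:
$\sqrt{v - 3751} = \sqrt{486 - 3751} = \sqrt{-3265} = i \sqrt{3265}$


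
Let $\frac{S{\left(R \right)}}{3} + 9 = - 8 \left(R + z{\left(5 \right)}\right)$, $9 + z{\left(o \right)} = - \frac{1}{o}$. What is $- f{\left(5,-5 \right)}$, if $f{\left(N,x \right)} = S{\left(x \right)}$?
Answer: $- \frac{1569}{5} \approx -313.8$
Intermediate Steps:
$z{\left(o \right)} = -9 - \frac{1}{o}$
$S{\left(R \right)} = \frac{969}{5} - 24 R$ ($S{\left(R \right)} = -27 + 3 \left(- 8 \left(R - \frac{46}{5}\right)\right) = -27 + 3 \left(- 8 \left(- \frac{46}{5} + R\right)\right) = -27 + 3 \left(\frac{368}{5} - 8 R\right) = -27 - \left(- \frac{1104}{5} + 24 R\right) = \frac{969}{5} - 24 R$)
$f{\left(N,x \right)} = \frac{969}{5} - 24 x$
$- f{\left(5,-5 \right)} = - (\frac{969}{5} - -120) = - (\frac{969}{5} + 120) = \left(-1\right) \frac{1569}{5} = - \frac{1569}{5}$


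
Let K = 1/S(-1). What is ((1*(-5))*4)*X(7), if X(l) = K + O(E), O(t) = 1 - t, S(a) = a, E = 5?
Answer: 100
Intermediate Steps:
K = -1 (K = 1/(-1) = -1)
X(l) = -5 (X(l) = -1 + (1 - 1*5) = -1 + (1 - 5) = -1 - 4 = -5)
((1*(-5))*4)*X(7) = ((1*(-5))*4)*(-5) = -5*4*(-5) = -20*(-5) = 100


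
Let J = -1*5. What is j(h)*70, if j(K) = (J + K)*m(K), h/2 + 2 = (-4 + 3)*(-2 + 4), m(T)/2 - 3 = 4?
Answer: -12740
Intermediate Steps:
m(T) = 14 (m(T) = 6 + 2*4 = 6 + 8 = 14)
J = -5
h = -8 (h = -4 + 2*((-4 + 3)*(-2 + 4)) = -4 + 2*(-1*2) = -4 + 2*(-2) = -4 - 4 = -8)
j(K) = -70 + 14*K (j(K) = (-5 + K)*14 = -70 + 14*K)
j(h)*70 = (-70 + 14*(-8))*70 = (-70 - 112)*70 = -182*70 = -12740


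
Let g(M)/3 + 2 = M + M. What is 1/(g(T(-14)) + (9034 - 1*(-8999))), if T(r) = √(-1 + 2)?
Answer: 1/18033 ≈ 5.5454e-5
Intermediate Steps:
T(r) = 1 (T(r) = √1 = 1)
g(M) = -6 + 6*M (g(M) = -6 + 3*(M + M) = -6 + 3*(2*M) = -6 + 6*M)
1/(g(T(-14)) + (9034 - 1*(-8999))) = 1/((-6 + 6*1) + (9034 - 1*(-8999))) = 1/((-6 + 6) + (9034 + 8999)) = 1/(0 + 18033) = 1/18033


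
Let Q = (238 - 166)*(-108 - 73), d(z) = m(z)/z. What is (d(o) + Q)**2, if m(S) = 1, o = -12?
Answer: 24456268225/144 ≈ 1.6984e+8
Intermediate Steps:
d(z) = 1/z
Q = -13032 (Q = 72*(-181) = -13032)
(d(o) + Q)**2 = (1/(-12) - 13032)**2 = (-1/12 - 13032)**2 = (-156385/12)**2 = 24456268225/144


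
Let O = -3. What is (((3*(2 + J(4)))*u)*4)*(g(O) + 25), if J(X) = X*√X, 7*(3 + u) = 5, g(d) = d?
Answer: -42240/7 ≈ -6034.3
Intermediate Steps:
u = -16/7 (u = -3 + (⅐)*5 = -3 + 5/7 = -16/7 ≈ -2.2857)
J(X) = X^(3/2)
(((3*(2 + J(4)))*u)*4)*(g(O) + 25) = (((3*(2 + 4^(3/2)))*(-16/7))*4)*(-3 + 25) = (((3*(2 + 8))*(-16/7))*4)*22 = (((3*10)*(-16/7))*4)*22 = ((30*(-16/7))*4)*22 = -480/7*4*22 = -1920/7*22 = -42240/7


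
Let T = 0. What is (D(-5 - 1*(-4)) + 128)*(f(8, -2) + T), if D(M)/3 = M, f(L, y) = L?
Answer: 1000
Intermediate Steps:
D(M) = 3*M
(D(-5 - 1*(-4)) + 128)*(f(8, -2) + T) = (3*(-5 - 1*(-4)) + 128)*(8 + 0) = (3*(-5 + 4) + 128)*8 = (3*(-1) + 128)*8 = (-3 + 128)*8 = 125*8 = 1000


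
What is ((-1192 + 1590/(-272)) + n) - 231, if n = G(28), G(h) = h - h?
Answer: -194323/136 ≈ -1428.8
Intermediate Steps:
G(h) = 0
n = 0
((-1192 + 1590/(-272)) + n) - 231 = ((-1192 + 1590/(-272)) + 0) - 231 = ((-1192 + 1590*(-1/272)) + 0) - 231 = ((-1192 - 795/136) + 0) - 231 = (-162907/136 + 0) - 231 = -162907/136 - 231 = -194323/136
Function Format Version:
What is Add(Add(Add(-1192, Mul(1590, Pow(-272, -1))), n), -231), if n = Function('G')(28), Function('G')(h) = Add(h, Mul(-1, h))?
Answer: Rational(-194323, 136) ≈ -1428.8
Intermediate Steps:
Function('G')(h) = 0
n = 0
Add(Add(Add(-1192, Mul(1590, Pow(-272, -1))), n), -231) = Add(Add(Add(-1192, Mul(1590, Pow(-272, -1))), 0), -231) = Add(Add(Add(-1192, Mul(1590, Rational(-1, 272))), 0), -231) = Add(Add(Add(-1192, Rational(-795, 136)), 0), -231) = Add(Add(Rational(-162907, 136), 0), -231) = Add(Rational(-162907, 136), -231) = Rational(-194323, 136)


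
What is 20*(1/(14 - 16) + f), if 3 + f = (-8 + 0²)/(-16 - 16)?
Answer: -65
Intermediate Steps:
f = -11/4 (f = -3 + (-8 + 0²)/(-16 - 16) = -3 + (-8 + 0)/(-32) = -3 - 8*(-1/32) = -3 + ¼ = -11/4 ≈ -2.7500)
20*(1/(14 - 16) + f) = 20*(1/(14 - 16) - 11/4) = 20*(1/(-2) - 11/4) = 20*(-½ - 11/4) = 20*(-13/4) = -65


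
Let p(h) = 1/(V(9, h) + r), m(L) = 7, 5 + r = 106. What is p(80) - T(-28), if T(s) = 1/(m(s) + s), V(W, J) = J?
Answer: 202/3801 ≈ 0.053144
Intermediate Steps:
r = 101 (r = -5 + 106 = 101)
T(s) = 1/(7 + s)
p(h) = 1/(101 + h) (p(h) = 1/(h + 101) = 1/(101 + h))
p(80) - T(-28) = 1/(101 + 80) - 1/(7 - 28) = 1/181 - 1/(-21) = 1/181 - 1*(-1/21) = 1/181 + 1/21 = 202/3801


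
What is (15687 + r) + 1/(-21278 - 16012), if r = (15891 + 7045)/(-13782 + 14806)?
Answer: 37491421871/2386560 ≈ 15709.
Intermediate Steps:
r = 2867/128 (r = 22936/1024 = 22936*(1/1024) = 2867/128 ≈ 22.398)
(15687 + r) + 1/(-21278 - 16012) = (15687 + 2867/128) + 1/(-21278 - 16012) = 2010803/128 + 1/(-37290) = 2010803/128 - 1/37290 = 37491421871/2386560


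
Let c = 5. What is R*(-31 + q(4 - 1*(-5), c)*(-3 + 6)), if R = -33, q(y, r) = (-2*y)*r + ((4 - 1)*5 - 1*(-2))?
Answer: 8250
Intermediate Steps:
q(y, r) = 17 - 2*r*y (q(y, r) = -2*r*y + (3*5 + 2) = -2*r*y + (15 + 2) = -2*r*y + 17 = 17 - 2*r*y)
R*(-31 + q(4 - 1*(-5), c)*(-3 + 6)) = -33*(-31 + (17 - 2*5*(4 - 1*(-5)))*(-3 + 6)) = -33*(-31 + (17 - 2*5*(4 + 5))*3) = -33*(-31 + (17 - 2*5*9)*3) = -33*(-31 + (17 - 90)*3) = -33*(-31 - 73*3) = -33*(-31 - 219) = -33*(-250) = 8250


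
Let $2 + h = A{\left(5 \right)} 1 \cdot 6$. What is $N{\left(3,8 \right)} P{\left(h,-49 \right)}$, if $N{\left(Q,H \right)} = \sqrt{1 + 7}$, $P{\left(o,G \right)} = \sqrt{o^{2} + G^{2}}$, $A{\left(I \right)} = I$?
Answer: $14 \sqrt{130} \approx 159.62$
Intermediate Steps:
$h = 28$ ($h = -2 + 5 \cdot 1 \cdot 6 = -2 + 5 \cdot 6 = -2 + 30 = 28$)
$P{\left(o,G \right)} = \sqrt{G^{2} + o^{2}}$
$N{\left(Q,H \right)} = 2 \sqrt{2}$ ($N{\left(Q,H \right)} = \sqrt{8} = 2 \sqrt{2}$)
$N{\left(3,8 \right)} P{\left(h,-49 \right)} = 2 \sqrt{2} \sqrt{\left(-49\right)^{2} + 28^{2}} = 2 \sqrt{2} \sqrt{2401 + 784} = 2 \sqrt{2} \sqrt{3185} = 2 \sqrt{2} \cdot 7 \sqrt{65} = 14 \sqrt{130}$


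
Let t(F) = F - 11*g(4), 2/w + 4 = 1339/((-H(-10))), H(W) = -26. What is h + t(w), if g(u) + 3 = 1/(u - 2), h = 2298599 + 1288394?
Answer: 681533903/190 ≈ 3.5870e+6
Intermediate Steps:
h = 3586993
w = 4/95 (w = 2/(-4 + 1339/((-1*(-26)))) = 2/(-4 + 1339/26) = 2/(-4 + 1339*(1/26)) = 2/(-4 + 103/2) = 2/(95/2) = 2*(2/95) = 4/95 ≈ 0.042105)
g(u) = -3 + 1/(-2 + u) (g(u) = -3 + 1/(u - 2) = -3 + 1/(-2 + u))
t(F) = 55/2 + F (t(F) = F - 11*(7 - 3*4)/(-2 + 4) = F - 11*(7 - 12)/2 = F - 11*(-5)/2 = F - 11*(-5/2) = F + 55/2 = 55/2 + F)
h + t(w) = 3586993 + (55/2 + 4/95) = 3586993 + 5233/190 = 681533903/190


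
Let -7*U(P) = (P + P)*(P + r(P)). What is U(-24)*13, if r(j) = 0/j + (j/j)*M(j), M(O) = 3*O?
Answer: -59904/7 ≈ -8557.7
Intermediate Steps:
r(j) = 3*j (r(j) = 0/j + (j/j)*(3*j) = 0 + 1*(3*j) = 0 + 3*j = 3*j)
U(P) = -8*P**2/7 (U(P) = -(P + P)*(P + 3*P)/7 = -2*P*4*P/7 = -8*P**2/7)
U(-24)*13 = -8/7*(-24)**2*13 = -8/7*576*13 = -4608/7*13 = -59904/7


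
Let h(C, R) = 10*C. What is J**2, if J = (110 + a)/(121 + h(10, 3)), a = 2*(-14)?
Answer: 6724/48841 ≈ 0.13767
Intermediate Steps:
a = -28
J = 82/221 (J = (110 - 28)/(121 + 10*10) = 82/(121 + 100) = 82/221 ≈ 0.37104)
J**2 = (82/221)**2 = 6724/48841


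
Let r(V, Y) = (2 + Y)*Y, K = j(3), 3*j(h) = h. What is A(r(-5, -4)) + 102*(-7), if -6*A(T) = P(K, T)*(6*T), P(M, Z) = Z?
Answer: -778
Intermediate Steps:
j(h) = h/3
K = 1 (K = (⅓)*3 = 1)
r(V, Y) = Y*(2 + Y)
A(T) = -T² (A(T) = -T*6*T/6 = -T²)
A(r(-5, -4)) + 102*(-7) = -(-4*(2 - 4))² + 102*(-7) = -(-4*(-2))² - 714 = -1*8² - 714 = -1*64 - 714 = -64 - 714 = -778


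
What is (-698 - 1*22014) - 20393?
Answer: -43105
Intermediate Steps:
(-698 - 1*22014) - 20393 = (-698 - 22014) - 20393 = -22712 - 20393 = -43105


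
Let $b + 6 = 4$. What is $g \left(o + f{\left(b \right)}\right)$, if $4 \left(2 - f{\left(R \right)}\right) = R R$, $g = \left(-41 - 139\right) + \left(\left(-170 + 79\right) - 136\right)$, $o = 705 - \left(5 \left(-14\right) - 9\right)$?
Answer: $-319495$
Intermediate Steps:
$b = -2$ ($b = -6 + 4 = -2$)
$o = 784$ ($o = 705 - \left(-70 - 9\right) = 705 - -79 = 705 + 79 = 784$)
$g = -407$ ($g = -180 - 227 = -407$)
$f{\left(R \right)} = 2 - \frac{R^{2}}{4}$ ($f{\left(R \right)} = 2 - \frac{R R}{4} = 2 - \frac{R^{2}}{4}$)
$g \left(o + f{\left(b \right)}\right) = - 407 \left(784 + \left(2 - \frac{\left(-2\right)^{2}}{4}\right)\right) = - 407 \left(784 + \left(2 - 1\right)\right) = - 407 \left(784 + 1\right) = \left(-407\right) 785 = -319495$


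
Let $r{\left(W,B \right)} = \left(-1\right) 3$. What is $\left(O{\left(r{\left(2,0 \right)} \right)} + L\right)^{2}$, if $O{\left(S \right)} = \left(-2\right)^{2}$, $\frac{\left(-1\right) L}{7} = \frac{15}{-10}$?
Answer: $\frac{841}{4} \approx 210.25$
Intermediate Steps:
$r{\left(W,B \right)} = -3$
$L = \frac{21}{2}$ ($L = - 7 \frac{15}{-10} = - 7 \cdot 15 \left(- \frac{1}{10}\right) = \left(-7\right) \left(- \frac{3}{2}\right) = \frac{21}{2} \approx 10.5$)
$O{\left(S \right)} = 4$
$\left(O{\left(r{\left(2,0 \right)} \right)} + L\right)^{2} = \left(4 + \frac{21}{2}\right)^{2} = \left(\frac{29}{2}\right)^{2} = \frac{841}{4}$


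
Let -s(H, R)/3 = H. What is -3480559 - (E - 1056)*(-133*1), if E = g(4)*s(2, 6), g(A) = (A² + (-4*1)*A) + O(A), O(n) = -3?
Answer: -3618613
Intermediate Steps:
s(H, R) = -3*H
g(A) = -3 + A² - 4*A (g(A) = (A² + (-4*1)*A) - 3 = (A² - 4*A) - 3 = -3 + A² - 4*A)
E = 18 (E = (-3 + 4² - 4*4)*(-3*2) = (-3 + 16 - 16)*(-6) = -3*(-6) = 18)
-3480559 - (E - 1056)*(-133*1) = -3480559 - (18 - 1056)*(-133*1) = -3480559 - (-1038)*(-133) = -3480559 - 1*138054 = -3480559 - 138054 = -3618613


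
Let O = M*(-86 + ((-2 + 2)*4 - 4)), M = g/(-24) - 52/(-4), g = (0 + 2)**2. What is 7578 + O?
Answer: 6423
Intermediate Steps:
g = 4 (g = 2**2 = 4)
M = 77/6 (M = 4/(-24) - 52/(-4) = 4*(-1/24) - 52*(-1/4) = -1/6 + 13 = 77/6 ≈ 12.833)
O = -1155 (O = 77*(-86 + ((-2 + 2)*4 - 4))/6 = 77*(-86 + (0*4 - 4))/6 = 77*(-86 + (0 - 4))/6 = 77*(-86 - 4)/6 = (77/6)*(-90) = -1155)
7578 + O = 7578 - 1155 = 6423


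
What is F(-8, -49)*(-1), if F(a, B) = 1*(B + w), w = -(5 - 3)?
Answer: 51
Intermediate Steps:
w = -2 (w = -1*2 = -2)
F(a, B) = -2 + B (F(a, B) = 1*(B - 2) = 1*(-2 + B) = -2 + B)
F(-8, -49)*(-1) = (-2 - 49)*(-1) = -51*(-1) = 51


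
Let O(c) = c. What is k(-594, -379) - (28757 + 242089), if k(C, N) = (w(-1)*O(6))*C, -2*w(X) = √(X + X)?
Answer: -270846 + 1782*I*√2 ≈ -2.7085e+5 + 2520.1*I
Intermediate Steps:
w(X) = -√2*√X/2 (w(X) = -√(X + X)/2 = -√2*√X/2)
k(C, N) = -3*I*C*√2 (k(C, N) = (-√2*√(-1)/2*6)*C = (-√2*I/2*6)*C = (-I*√2/2*6)*C = (-3*I*√2)*C = -3*I*C*√2)
k(-594, -379) - (28757 + 242089) = -3*I*(-594)*√2 - (28757 + 242089) = 1782*I*√2 - 1*270846 = 1782*I*√2 - 270846 = -270846 + 1782*I*√2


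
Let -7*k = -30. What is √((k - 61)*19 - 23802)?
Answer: I*√1219099/7 ≈ 157.73*I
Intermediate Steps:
k = 30/7 (k = -⅐*(-30) = 30/7 ≈ 4.2857)
√((k - 61)*19 - 23802) = √((30/7 - 61)*19 - 23802) = √(-397/7*19 - 23802) = √(-7543/7 - 23802) = √(-174157/7) = I*√1219099/7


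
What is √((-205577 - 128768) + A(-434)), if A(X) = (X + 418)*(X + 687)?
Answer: I*√338393 ≈ 581.72*I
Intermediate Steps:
A(X) = (418 + X)*(687 + X)
√((-205577 - 128768) + A(-434)) = √((-205577 - 128768) + (287166 + (-434)² + 1105*(-434))) = √(-334345 + (287166 + 188356 - 479570)) = √(-334345 - 4048) = √(-338393) = I*√338393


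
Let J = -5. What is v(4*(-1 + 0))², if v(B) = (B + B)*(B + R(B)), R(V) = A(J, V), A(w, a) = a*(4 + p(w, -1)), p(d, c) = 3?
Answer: 65536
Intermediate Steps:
A(w, a) = 7*a (A(w, a) = a*(4 + 3) = a*7 = 7*a)
R(V) = 7*V
v(B) = 16*B² (v(B) = (B + B)*(B + 7*B) = (2*B)*(8*B) = 16*B²)
v(4*(-1 + 0))² = (16*(4*(-1 + 0))²)² = (16*(4*(-1))²)² = (16*(-4)²)² = (16*16)² = 256² = 65536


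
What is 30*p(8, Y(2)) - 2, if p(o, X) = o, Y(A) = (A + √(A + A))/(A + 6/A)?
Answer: 238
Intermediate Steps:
Y(A) = (A + √2*√A)/(A + 6/A) (Y(A) = (A + √(2*A))/(A + 6/A) = (A + √2*√A)/(A + 6/A))
30*p(8, Y(2)) - 2 = 30*8 - 2 = 240 - 2 = 238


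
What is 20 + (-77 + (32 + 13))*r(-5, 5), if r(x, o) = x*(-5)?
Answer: -780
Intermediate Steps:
r(x, o) = -5*x
20 + (-77 + (32 + 13))*r(-5, 5) = 20 + (-77 + (32 + 13))*(-5*(-5)) = 20 + (-77 + 45)*25 = 20 - 32*25 = 20 - 800 = -780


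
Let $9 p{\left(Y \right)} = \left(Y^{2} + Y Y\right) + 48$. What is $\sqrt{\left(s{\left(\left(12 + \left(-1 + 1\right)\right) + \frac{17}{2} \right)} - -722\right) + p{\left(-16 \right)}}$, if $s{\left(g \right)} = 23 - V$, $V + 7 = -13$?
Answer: $\frac{\sqrt{7445}}{3} \approx 28.761$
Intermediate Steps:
$V = -20$ ($V = -7 - 13 = -20$)
$p{\left(Y \right)} = \frac{16}{3} + \frac{2 Y^{2}}{9}$ ($p{\left(Y \right)} = \frac{\left(Y^{2} + Y Y\right) + 48}{9} = \frac{\left(Y^{2} + Y^{2}\right) + 48}{9} = \frac{2 Y^{2} + 48}{9} = \frac{48 + 2 Y^{2}}{9} = \frac{16}{3} + \frac{2 Y^{2}}{9}$)
$s{\left(g \right)} = 43$ ($s{\left(g \right)} = 23 - -20 = 23 + 20 = 43$)
$\sqrt{\left(s{\left(\left(12 + \left(-1 + 1\right)\right) + \frac{17}{2} \right)} - -722\right) + p{\left(-16 \right)}} = \sqrt{\left(43 - -722\right) + \left(\frac{16}{3} + \frac{2 \left(-16\right)^{2}}{9}\right)} = \sqrt{\left(43 + 722\right) + \left(\frac{16}{3} + \frac{2}{9} \cdot 256\right)} = \sqrt{765 + \left(\frac{16}{3} + \frac{512}{9}\right)} = \sqrt{765 + \frac{560}{9}} = \sqrt{\frac{7445}{9}} = \frac{\sqrt{7445}}{3}$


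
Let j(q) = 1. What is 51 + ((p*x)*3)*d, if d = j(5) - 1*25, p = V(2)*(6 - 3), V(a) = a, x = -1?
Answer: 483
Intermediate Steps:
p = 6 (p = 2*(6 - 3) = 2*3 = 6)
d = -24 (d = 1 - 1*25 = 1 - 25 = -24)
51 + ((p*x)*3)*d = 51 + ((6*(-1))*3)*(-24) = 51 - 6*3*(-24) = 51 - 18*(-24) = 51 + 432 = 483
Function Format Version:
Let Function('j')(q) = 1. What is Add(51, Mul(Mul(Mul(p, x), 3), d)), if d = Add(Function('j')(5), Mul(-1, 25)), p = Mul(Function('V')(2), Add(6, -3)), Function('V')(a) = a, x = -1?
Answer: 483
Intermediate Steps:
p = 6 (p = Mul(2, Add(6, -3)) = Mul(2, 3) = 6)
d = -24 (d = Add(1, Mul(-1, 25)) = Add(1, -25) = -24)
Add(51, Mul(Mul(Mul(p, x), 3), d)) = Add(51, Mul(Mul(Mul(6, -1), 3), -24)) = Add(51, Mul(Mul(-6, 3), -24)) = Add(51, Mul(-18, -24)) = Add(51, 432) = 483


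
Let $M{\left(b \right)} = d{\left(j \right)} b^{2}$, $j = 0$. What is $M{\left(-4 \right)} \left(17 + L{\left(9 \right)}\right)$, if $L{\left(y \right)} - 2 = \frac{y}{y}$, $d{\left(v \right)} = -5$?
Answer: $-1600$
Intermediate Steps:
$M{\left(b \right)} = - 5 b^{2}$
$L{\left(y \right)} = 3$ ($L{\left(y \right)} = 2 + \frac{y}{y} = 2 + 1 = 3$)
$M{\left(-4 \right)} \left(17 + L{\left(9 \right)}\right) = - 5 \left(-4\right)^{2} \left(17 + 3\right) = \left(-5\right) 16 \cdot 20 = \left(-80\right) 20 = -1600$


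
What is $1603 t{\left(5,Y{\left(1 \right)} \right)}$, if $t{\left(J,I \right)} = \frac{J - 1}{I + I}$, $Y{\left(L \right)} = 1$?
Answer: $3206$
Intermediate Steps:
$t{\left(J,I \right)} = \frac{-1 + J}{2 I}$
$1603 t{\left(5,Y{\left(1 \right)} \right)} = 1603 \frac{-1 + 5}{2 \cdot 1} = 1603 \cdot \frac{1}{2} \cdot 1 \cdot 4 = 1603 \cdot 2 = 3206$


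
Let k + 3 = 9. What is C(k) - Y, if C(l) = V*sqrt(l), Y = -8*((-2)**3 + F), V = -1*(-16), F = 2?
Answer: -48 + 16*sqrt(6) ≈ -8.8082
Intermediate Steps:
V = 16
k = 6 (k = -3 + 9 = 6)
Y = 48 (Y = -8*((-2)**3 + 2) = -8*(-8 + 2) = -8*(-6) = 48)
C(l) = 16*sqrt(l)
C(k) - Y = 16*sqrt(6) - 1*48 = 16*sqrt(6) - 48 = -48 + 16*sqrt(6)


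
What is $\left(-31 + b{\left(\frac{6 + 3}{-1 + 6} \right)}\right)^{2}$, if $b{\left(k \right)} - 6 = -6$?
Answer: $961$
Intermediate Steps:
$b{\left(k \right)} = 0$ ($b{\left(k \right)} = 6 - 6 = 0$)
$\left(-31 + b{\left(\frac{6 + 3}{-1 + 6} \right)}\right)^{2} = \left(-31 + 0\right)^{2} = \left(-31\right)^{2} = 961$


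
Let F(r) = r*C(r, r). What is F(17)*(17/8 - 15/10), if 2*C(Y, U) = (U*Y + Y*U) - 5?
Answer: 48705/16 ≈ 3044.1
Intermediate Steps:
C(Y, U) = -5/2 + U*Y (C(Y, U) = ((U*Y + Y*U) - 5)/2 = ((U*Y + U*Y) - 5)/2 = (2*U*Y - 5)/2 = (-5 + 2*U*Y)/2 = -5/2 + U*Y)
F(r) = r*(-5/2 + r²) (F(r) = r*(-5/2 + r*r) = r*(-5/2 + r²))
F(17)*(17/8 - 15/10) = (17*(-5/2 + 17²))*(17/8 - 15/10) = (17*(-5/2 + 289))*(17*(⅛) - 15*⅒) = (17*(573/2))*(17/8 - 3/2) = (9741/2)*(5/8) = 48705/16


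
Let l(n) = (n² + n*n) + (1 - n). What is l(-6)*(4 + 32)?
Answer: 2844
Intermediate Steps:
l(n) = 1 - n + 2*n² (l(n) = (n² + n²) + (1 - n) = 2*n² + (1 - n) = 1 - n + 2*n²)
l(-6)*(4 + 32) = (1 - 1*(-6) + 2*(-6)²)*(4 + 32) = (1 + 6 + 2*36)*36 = (1 + 6 + 72)*36 = 79*36 = 2844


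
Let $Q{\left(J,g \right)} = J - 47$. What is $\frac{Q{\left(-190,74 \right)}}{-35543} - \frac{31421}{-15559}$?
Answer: $\frac{1120484086}{553013537} \approx 2.0261$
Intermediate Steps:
$Q{\left(J,g \right)} = -47 + J$ ($Q{\left(J,g \right)} = J - 47 = -47 + J$)
$\frac{Q{\left(-190,74 \right)}}{-35543} - \frac{31421}{-15559} = \frac{-47 - 190}{-35543} - \frac{31421}{-15559} = \left(-237\right) \left(- \frac{1}{35543}\right) - - \frac{31421}{15559} = \frac{237}{35543} + \frac{31421}{15559} = \frac{1120484086}{553013537}$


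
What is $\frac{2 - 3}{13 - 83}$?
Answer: $\frac{1}{70} \approx 0.014286$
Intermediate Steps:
$\frac{2 - 3}{13 - 83} = \frac{2 - 3}{-70} = \left(-1\right) \left(- \frac{1}{70}\right) = \frac{1}{70}$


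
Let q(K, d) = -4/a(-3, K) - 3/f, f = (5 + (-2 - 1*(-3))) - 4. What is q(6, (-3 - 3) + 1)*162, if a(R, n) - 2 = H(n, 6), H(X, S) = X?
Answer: -324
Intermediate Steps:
f = 2 (f = (5 + (-2 + 3)) - 4 = (5 + 1) - 4 = 6 - 4 = 2)
a(R, n) = 2 + n
q(K, d) = -3/2 - 4/(2 + K) (q(K, d) = -4/(2 + K) - 3/2 = -3/2 - 4/(2 + K))
q(6, (-3 - 3) + 1)*162 = ((-14 - 3*6)/(2*(2 + 6)))*162 = ((½)*(-14 - 18)/8)*162 = ((½)*(⅛)*(-32))*162 = -2*162 = -324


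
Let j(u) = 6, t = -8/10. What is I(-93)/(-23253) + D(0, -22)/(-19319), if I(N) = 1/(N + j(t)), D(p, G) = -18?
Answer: 36433517/39082549509 ≈ 0.00093222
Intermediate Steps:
t = -4/5 (t = -8*1/10 = -4/5 ≈ -0.80000)
I(N) = 1/(6 + N) (I(N) = 1/(N + 6) = 1/(6 + N))
I(-93)/(-23253) + D(0, -22)/(-19319) = 1/((6 - 93)*(-23253)) - 18/(-19319) = -1/23253/(-87) - 18*(-1/19319) = -1/87*(-1/23253) + 18/19319 = 1/2023011 + 18/19319 = 36433517/39082549509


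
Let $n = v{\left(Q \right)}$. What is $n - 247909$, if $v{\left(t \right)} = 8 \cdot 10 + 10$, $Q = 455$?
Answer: $-247819$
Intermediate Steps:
$v{\left(t \right)} = 90$ ($v{\left(t \right)} = 80 + 10 = 90$)
$n = 90$
$n - 247909 = 90 - 247909 = -247819$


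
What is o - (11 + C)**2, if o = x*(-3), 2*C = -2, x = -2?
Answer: -94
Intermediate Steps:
C = -1 (C = (1/2)*(-2) = -1)
o = 6 (o = -2*(-3) = 6)
o - (11 + C)**2 = 6 - (11 - 1)**2 = 6 - 1*10**2 = 6 - 1*100 = 6 - 100 = -94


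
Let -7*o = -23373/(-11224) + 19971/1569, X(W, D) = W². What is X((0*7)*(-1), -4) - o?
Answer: 12420321/5870152 ≈ 2.1158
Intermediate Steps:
o = -12420321/5870152 (o = -(-23373/(-11224) + 19971/1569)/7 = -(-23373*(-1/11224) + 19971*(1/1569))/7 = -(23373/11224 + 6657/523)/7 = -⅐*86942247/5870152 = -12420321/5870152 ≈ -2.1158)
X((0*7)*(-1), -4) - o = ((0*7)*(-1))² - 1*(-12420321/5870152) = (0*(-1))² + 12420321/5870152 = 0² + 12420321/5870152 = 0 + 12420321/5870152 = 12420321/5870152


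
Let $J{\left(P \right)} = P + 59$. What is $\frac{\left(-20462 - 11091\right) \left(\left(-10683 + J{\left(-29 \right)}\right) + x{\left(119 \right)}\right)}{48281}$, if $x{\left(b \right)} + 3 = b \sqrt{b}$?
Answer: $\frac{336228768}{48281} - \frac{3754807 \sqrt{119}}{48281} \approx 6115.6$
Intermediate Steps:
$J{\left(P \right)} = 59 + P$
$x{\left(b \right)} = -3 + b^{\frac{3}{2}}$ ($x{\left(b \right)} = -3 + b \sqrt{b} = -3 + b^{\frac{3}{2}}$)
$\frac{\left(-20462 - 11091\right) \left(\left(-10683 + J{\left(-29 \right)}\right) + x{\left(119 \right)}\right)}{48281} = \frac{\left(-20462 - 11091\right) \left(\left(-10683 + \left(59 - 29\right)\right) - \left(3 - 119^{\frac{3}{2}}\right)\right)}{48281} = - 31553 \left(\left(-10683 + 30\right) - \left(3 - 119 \sqrt{119}\right)\right) \frac{1}{48281} = - 31553 \left(-10653 - \left(3 - 119 \sqrt{119}\right)\right) \frac{1}{48281} = - 31553 \left(-10656 + 119 \sqrt{119}\right) \frac{1}{48281} = \left(336228768 - 3754807 \sqrt{119}\right) \frac{1}{48281} = \frac{336228768}{48281} - \frac{3754807 \sqrt{119}}{48281}$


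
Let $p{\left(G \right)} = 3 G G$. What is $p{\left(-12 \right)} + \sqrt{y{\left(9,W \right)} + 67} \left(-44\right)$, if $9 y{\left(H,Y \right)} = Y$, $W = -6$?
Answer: $432 - \frac{44 \sqrt{597}}{3} \approx 73.641$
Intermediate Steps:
$p{\left(G \right)} = 3 G^{2}$
$y{\left(H,Y \right)} = \frac{Y}{9}$
$p{\left(-12 \right)} + \sqrt{y{\left(9,W \right)} + 67} \left(-44\right) = 3 \left(-12\right)^{2} + \sqrt{\frac{1}{9} \left(-6\right) + 67} \left(-44\right) = 3 \cdot 144 + \sqrt{- \frac{2}{3} + 67} \left(-44\right) = 432 + \sqrt{\frac{199}{3}} \left(-44\right) = 432 + \frac{\sqrt{597}}{3} \left(-44\right) = 432 - \frac{44 \sqrt{597}}{3}$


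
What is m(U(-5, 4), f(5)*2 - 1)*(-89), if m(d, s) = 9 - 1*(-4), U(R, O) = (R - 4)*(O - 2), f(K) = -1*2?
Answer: -1157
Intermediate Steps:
f(K) = -2
U(R, O) = (-4 + R)*(-2 + O)
m(d, s) = 13 (m(d, s) = 9 + 4 = 13)
m(U(-5, 4), f(5)*2 - 1)*(-89) = 13*(-89) = -1157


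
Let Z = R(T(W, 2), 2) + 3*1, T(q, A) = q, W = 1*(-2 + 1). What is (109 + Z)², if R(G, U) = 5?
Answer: 13689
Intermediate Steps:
W = -1 (W = 1*(-1) = -1)
Z = 8 (Z = 5 + 3*1 = 5 + 3 = 8)
(109 + Z)² = (109 + 8)² = 117² = 13689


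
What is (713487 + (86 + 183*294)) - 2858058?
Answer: -2090683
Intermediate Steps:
(713487 + (86 + 183*294)) - 2858058 = (713487 + (86 + 53802)) - 2858058 = (713487 + 53888) - 2858058 = 767375 - 2858058 = -2090683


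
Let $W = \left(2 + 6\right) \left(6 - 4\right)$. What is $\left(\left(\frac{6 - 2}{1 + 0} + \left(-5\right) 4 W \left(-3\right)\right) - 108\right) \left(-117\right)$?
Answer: $-100152$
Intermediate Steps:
$W = 16$ ($W = 8 \cdot 2 = 16$)
$\left(\left(\frac{6 - 2}{1 + 0} + \left(-5\right) 4 W \left(-3\right)\right) - 108\right) \left(-117\right) = \left(\left(\frac{6 - 2}{1 + 0} + \left(-5\right) 4 \cdot 16 \left(-3\right)\right) - 108\right) \left(-117\right) = \left(\left(\frac{4}{1} + \left(-20\right) 16 \left(-3\right)\right) - 108\right) \left(-117\right) = \left(\left(4 \cdot 1 - -960\right) - 108\right) \left(-117\right) = \left(\left(4 + 960\right) - 108\right) \left(-117\right) = \left(964 - 108\right) \left(-117\right) = 856 \left(-117\right) = -100152$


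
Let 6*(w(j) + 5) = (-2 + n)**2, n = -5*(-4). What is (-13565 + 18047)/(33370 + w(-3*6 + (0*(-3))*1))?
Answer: 4482/33419 ≈ 0.13412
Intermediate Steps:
n = 20
w(j) = 49 (w(j) = -5 + (-2 + 20)**2/6 = -5 + (1/6)*18**2 = -5 + (1/6)*324 = -5 + 54 = 49)
(-13565 + 18047)/(33370 + w(-3*6 + (0*(-3))*1)) = (-13565 + 18047)/(33370 + 49) = 4482/33419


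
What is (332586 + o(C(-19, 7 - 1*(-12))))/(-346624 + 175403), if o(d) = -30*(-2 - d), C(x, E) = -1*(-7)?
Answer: -332856/171221 ≈ -1.9440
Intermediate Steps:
C(x, E) = 7
o(d) = 60 + 30*d
(332586 + o(C(-19, 7 - 1*(-12))))/(-346624 + 175403) = (332586 + (60 + 30*7))/(-346624 + 175403) = (332586 + (60 + 210))/(-171221) = (332586 + 270)*(-1/171221) = 332856*(-1/171221) = -332856/171221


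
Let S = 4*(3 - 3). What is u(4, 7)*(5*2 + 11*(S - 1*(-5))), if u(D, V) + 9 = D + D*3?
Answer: 455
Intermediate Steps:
u(D, V) = -9 + 4*D (u(D, V) = -9 + (D + D*3) = -9 + (D + 3*D) = -9 + 4*D)
S = 0 (S = 4*0 = 0)
u(4, 7)*(5*2 + 11*(S - 1*(-5))) = (-9 + 4*4)*(5*2 + 11*(0 - 1*(-5))) = (-9 + 16)*(10 + 11*(0 + 5)) = 7*(10 + 11*5) = 7*(10 + 55) = 7*65 = 455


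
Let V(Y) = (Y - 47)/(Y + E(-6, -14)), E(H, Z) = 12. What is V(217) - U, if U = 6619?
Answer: -1515581/229 ≈ -6618.3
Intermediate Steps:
V(Y) = (-47 + Y)/(12 + Y) (V(Y) = (Y - 47)/(Y + 12) = (-47 + Y)/(12 + Y))
V(217) - U = (-47 + 217)/(12 + 217) - 1*6619 = 170/229 - 6619 = -1515581/229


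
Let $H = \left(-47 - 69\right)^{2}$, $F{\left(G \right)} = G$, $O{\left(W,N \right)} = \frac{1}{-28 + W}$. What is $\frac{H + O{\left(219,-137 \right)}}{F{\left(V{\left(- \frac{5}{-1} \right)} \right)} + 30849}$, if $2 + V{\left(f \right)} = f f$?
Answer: $\frac{2570097}{5896552} \approx 0.43586$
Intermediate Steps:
$V{\left(f \right)} = -2 + f^{2}$ ($V{\left(f \right)} = -2 + f f = -2 + f^{2}$)
$H = 13456$ ($H = \left(-116\right)^{2} = 13456$)
$\frac{H + O{\left(219,-137 \right)}}{F{\left(V{\left(- \frac{5}{-1} \right)} \right)} + 30849} = \frac{13456 + \frac{1}{-28 + 219}}{\left(-2 + \left(- \frac{5}{-1}\right)^{2}\right) + 30849} = \frac{13456 + \frac{1}{191}}{\left(-2 + \left(\left(-5\right) \left(-1\right)\right)^{2}\right) + 30849} = \frac{13456 + \frac{1}{191}}{\left(-2 + 5^{2}\right) + 30849} = \frac{2570097}{191 \left(\left(-2 + 25\right) + 30849\right)} = \frac{2570097}{191 \left(23 + 30849\right)} = \frac{2570097}{191 \cdot 30872} = \frac{2570097}{191} \cdot \frac{1}{30872} = \frac{2570097}{5896552}$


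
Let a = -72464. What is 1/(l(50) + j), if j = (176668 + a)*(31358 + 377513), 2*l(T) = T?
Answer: 1/42605993709 ≈ 2.3471e-11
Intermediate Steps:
l(T) = T/2
j = 42605993684 (j = (176668 - 72464)*(31358 + 377513) = 104204*408871 = 42605993684)
1/(l(50) + j) = 1/((1/2)*50 + 42605993684) = 1/(25 + 42605993684) = 1/42605993709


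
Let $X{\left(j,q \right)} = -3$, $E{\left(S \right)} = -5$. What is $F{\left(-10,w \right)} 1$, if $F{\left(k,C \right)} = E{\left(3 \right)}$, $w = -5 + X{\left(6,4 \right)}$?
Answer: $-5$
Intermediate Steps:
$w = -8$ ($w = -5 - 3 = -8$)
$F{\left(k,C \right)} = -5$
$F{\left(-10,w \right)} 1 = \left(-5\right) 1 = -5$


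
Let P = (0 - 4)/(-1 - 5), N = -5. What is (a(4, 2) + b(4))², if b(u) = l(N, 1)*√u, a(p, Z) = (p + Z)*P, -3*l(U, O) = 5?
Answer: 4/9 ≈ 0.44444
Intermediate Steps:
l(U, O) = -5/3 (l(U, O) = -⅓*5 = -5/3)
P = ⅔ (P = -4/(-6) = -4*(-⅙) = ⅔ ≈ 0.66667)
a(p, Z) = 2*Z/3 + 2*p/3 (a(p, Z) = (p + Z)*(⅔) = (Z + p)*(⅔) = 2*Z/3 + 2*p/3)
b(u) = -5*√u/3
(a(4, 2) + b(4))² = (((⅔)*2 + (⅔)*4) - 5*√4/3)² = ((4/3 + 8/3) - 5/3*2)² = (4 - 10/3)² = (⅔)² = 4/9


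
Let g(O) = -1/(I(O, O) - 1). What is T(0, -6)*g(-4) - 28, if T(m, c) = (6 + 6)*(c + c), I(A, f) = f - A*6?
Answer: -388/19 ≈ -20.421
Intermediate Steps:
I(A, f) = f - 6*A
g(O) = -1/(-1 - 5*O) (g(O) = -1/((O - 6*O) - 1) = -1/(-5*O - 1) = -1/(-1 - 5*O))
T(m, c) = 24*c (T(m, c) = 12*(2*c) = 24*c)
T(0, -6)*g(-4) - 28 = (24*(-6))/(1 + 5*(-4)) - 28 = -144/(1 - 20) - 28 = -144/(-19) - 28 = -144*(-1/19) - 28 = 144/19 - 28 = -388/19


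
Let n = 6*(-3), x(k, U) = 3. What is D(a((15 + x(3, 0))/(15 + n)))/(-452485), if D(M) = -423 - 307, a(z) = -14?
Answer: 146/90497 ≈ 0.0016133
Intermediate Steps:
n = -18
D(M) = -730
D(a((15 + x(3, 0))/(15 + n)))/(-452485) = -730/(-452485) = -730*(-1/452485) = 146/90497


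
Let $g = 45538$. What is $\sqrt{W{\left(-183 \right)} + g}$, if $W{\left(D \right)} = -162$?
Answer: $8 \sqrt{709} \approx 213.02$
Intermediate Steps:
$\sqrt{W{\left(-183 \right)} + g} = \sqrt{-162 + 45538} = \sqrt{45376} = 8 \sqrt{709}$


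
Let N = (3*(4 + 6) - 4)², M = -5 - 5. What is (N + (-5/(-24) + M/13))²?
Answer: 44410083169/97344 ≈ 4.5622e+5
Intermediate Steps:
M = -10
N = 676 (N = (3*10 - 4)² = (30 - 4)² = 26² = 676)
(N + (-5/(-24) + M/13))² = (676 + (-5/(-24) - 10/13))² = (676 + (-5*(-1/24) - 10*1/13))² = (676 + (5/24 - 10/13))² = (676 - 175/312)² = (210737/312)² = 44410083169/97344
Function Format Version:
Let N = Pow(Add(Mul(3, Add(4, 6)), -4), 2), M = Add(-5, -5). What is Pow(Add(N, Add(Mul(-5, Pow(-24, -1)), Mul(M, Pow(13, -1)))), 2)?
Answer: Rational(44410083169, 97344) ≈ 4.5622e+5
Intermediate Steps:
M = -10
N = 676 (N = Pow(Add(Mul(3, 10), -4), 2) = Pow(Add(30, -4), 2) = Pow(26, 2) = 676)
Pow(Add(N, Add(Mul(-5, Pow(-24, -1)), Mul(M, Pow(13, -1)))), 2) = Pow(Add(676, Add(Mul(-5, Pow(-24, -1)), Mul(-10, Pow(13, -1)))), 2) = Pow(Add(676, Add(Mul(-5, Rational(-1, 24)), Mul(-10, Rational(1, 13)))), 2) = Pow(Add(676, Add(Rational(5, 24), Rational(-10, 13))), 2) = Pow(Add(676, Rational(-175, 312)), 2) = Pow(Rational(210737, 312), 2) = Rational(44410083169, 97344)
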